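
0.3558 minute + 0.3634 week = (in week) 0.3634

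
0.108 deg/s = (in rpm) 0.018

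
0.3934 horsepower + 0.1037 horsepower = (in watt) 370.7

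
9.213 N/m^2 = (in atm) 9.093e-05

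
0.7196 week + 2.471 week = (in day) 22.33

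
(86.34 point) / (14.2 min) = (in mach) 1.05e-07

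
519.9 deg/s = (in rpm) 86.65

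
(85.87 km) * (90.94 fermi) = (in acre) 1.93e-12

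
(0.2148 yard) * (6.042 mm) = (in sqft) 0.01277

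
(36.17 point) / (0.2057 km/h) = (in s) 0.2233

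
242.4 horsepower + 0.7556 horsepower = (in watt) 1.813e+05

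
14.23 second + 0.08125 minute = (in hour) 0.005307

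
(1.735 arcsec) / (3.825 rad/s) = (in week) 3.636e-12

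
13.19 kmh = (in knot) 7.122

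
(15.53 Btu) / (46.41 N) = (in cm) 3.53e+04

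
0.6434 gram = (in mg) 643.4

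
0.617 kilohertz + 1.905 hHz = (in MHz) 0.0008075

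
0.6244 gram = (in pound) 0.001377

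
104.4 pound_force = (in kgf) 47.36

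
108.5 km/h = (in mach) 0.08851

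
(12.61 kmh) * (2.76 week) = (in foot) 1.918e+07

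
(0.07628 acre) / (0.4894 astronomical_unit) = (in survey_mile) 2.62e-12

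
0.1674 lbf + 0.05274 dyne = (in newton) 0.7446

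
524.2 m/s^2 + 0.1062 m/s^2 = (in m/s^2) 524.3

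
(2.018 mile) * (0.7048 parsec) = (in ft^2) 7.603e+20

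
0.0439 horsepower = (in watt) 32.74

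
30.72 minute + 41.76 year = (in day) 1.524e+04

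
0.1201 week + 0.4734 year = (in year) 0.4757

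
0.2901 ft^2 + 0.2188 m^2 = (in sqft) 2.645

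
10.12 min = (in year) 1.925e-05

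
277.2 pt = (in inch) 3.85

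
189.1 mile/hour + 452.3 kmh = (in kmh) 756.6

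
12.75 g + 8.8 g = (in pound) 0.04751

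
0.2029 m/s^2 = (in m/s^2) 0.2029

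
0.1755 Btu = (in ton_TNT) 4.425e-08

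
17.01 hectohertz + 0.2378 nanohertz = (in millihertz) 1.701e+06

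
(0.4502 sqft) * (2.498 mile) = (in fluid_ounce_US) 5.686e+06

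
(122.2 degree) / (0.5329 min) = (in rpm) 0.637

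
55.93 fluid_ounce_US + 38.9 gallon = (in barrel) 0.9366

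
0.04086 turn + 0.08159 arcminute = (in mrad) 256.8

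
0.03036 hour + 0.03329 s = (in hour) 0.03037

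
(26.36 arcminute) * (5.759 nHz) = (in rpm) 4.217e-10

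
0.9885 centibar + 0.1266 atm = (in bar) 0.1382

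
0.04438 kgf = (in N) 0.4352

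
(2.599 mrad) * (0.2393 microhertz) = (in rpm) 5.939e-09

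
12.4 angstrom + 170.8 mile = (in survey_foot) 9.018e+05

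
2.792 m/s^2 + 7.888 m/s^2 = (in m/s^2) 10.68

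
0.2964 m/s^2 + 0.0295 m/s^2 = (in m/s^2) 0.3259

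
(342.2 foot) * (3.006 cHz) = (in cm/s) 313.5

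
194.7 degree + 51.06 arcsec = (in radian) 3.398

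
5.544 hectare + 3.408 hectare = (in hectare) 8.952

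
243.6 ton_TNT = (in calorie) 2.436e+11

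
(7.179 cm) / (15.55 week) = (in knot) 1.484e-08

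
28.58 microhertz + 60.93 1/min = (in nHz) 1.016e+09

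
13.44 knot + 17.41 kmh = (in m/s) 11.75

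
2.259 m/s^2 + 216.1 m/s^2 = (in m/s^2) 218.4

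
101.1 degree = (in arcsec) 3.64e+05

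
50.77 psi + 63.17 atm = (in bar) 67.51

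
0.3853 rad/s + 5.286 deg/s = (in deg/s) 27.36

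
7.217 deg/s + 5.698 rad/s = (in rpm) 55.61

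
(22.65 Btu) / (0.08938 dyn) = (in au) 0.1787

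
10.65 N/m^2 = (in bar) 0.0001065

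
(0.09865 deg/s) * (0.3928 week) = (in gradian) 2.604e+04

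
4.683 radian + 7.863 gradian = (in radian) 4.807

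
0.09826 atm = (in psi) 1.444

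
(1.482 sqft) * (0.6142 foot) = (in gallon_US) 6.809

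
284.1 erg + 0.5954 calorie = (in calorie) 0.5954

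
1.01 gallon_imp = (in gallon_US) 1.213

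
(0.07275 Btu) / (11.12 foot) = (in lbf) 5.091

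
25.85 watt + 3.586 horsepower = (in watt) 2700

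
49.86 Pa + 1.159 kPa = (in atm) 0.01193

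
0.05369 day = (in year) 0.0001471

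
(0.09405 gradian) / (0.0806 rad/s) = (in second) 0.01833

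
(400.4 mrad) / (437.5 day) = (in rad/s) 1.059e-08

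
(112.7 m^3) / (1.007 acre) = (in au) 1.849e-13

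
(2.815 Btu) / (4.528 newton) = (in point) 1.859e+06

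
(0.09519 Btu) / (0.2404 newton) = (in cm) 4.178e+04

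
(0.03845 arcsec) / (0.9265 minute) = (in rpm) 3.202e-08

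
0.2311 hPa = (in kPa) 0.02311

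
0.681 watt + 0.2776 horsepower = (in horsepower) 0.2785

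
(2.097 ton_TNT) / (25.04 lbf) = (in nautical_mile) 4.253e+04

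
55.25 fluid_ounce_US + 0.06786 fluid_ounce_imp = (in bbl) 0.01029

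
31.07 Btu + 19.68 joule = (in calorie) 7839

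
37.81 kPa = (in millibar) 378.1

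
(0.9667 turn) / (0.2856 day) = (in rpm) 0.002351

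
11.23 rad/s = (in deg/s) 643.4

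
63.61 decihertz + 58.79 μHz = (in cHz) 636.1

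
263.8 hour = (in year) 0.03011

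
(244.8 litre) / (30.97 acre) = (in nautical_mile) 1.055e-09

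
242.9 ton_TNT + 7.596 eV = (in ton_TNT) 242.9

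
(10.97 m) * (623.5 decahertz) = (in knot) 1.33e+05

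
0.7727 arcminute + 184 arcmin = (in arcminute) 184.8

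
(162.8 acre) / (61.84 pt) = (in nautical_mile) 1.631e+04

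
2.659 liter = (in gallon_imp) 0.5849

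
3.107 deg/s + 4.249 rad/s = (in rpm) 41.09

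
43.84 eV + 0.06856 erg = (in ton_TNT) 1.639e-18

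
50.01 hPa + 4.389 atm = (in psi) 65.23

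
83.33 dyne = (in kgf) 8.497e-05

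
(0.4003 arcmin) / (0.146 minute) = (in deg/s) 0.0007616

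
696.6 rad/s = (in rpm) 6652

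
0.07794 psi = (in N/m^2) 537.4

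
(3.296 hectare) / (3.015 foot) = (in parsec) 1.162e-12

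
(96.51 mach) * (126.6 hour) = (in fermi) 1.498e+25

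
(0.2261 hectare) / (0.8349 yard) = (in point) 8.395e+06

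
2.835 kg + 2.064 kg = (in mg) 4.899e+06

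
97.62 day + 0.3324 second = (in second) 8.434e+06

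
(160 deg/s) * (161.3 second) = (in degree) 2.581e+04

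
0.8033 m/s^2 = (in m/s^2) 0.8033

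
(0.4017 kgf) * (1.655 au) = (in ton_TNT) 233.1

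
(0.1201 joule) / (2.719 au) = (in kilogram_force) 3.011e-14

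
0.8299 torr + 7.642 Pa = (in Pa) 118.3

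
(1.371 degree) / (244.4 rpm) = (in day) 1.082e-08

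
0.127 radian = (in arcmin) 436.6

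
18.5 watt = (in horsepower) 0.02481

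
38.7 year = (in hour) 3.39e+05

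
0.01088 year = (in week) 0.5673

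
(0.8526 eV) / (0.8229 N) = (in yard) 1.815e-19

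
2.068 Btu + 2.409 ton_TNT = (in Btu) 9.553e+06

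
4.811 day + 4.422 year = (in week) 231.3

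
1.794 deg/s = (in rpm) 0.299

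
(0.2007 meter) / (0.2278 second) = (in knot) 1.713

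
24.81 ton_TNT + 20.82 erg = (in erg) 1.038e+18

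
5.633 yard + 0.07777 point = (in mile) 0.003201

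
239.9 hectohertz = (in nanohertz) 2.399e+13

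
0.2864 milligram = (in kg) 2.864e-07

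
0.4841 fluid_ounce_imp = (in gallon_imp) 0.003026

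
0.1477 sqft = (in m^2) 0.01372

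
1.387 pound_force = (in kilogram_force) 0.6291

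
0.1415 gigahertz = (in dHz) 1.415e+09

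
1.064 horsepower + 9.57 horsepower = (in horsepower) 10.63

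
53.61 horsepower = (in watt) 3.998e+04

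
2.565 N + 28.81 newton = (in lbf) 7.053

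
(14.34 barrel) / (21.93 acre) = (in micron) 25.69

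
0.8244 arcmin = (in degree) 0.01374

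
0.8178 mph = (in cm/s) 36.56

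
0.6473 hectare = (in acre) 1.6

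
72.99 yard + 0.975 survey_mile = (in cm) 1.636e+05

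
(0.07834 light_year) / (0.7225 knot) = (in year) 6.323e+07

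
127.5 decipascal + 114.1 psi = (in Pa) 7.867e+05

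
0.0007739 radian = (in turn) 0.0001232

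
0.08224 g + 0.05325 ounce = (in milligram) 1592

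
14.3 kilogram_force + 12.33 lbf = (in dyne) 1.951e+07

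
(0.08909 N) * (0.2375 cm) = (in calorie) 5.057e-05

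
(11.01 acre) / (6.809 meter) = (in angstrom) 6.544e+13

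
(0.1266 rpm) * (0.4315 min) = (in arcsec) 7.08e+04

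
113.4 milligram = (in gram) 0.1134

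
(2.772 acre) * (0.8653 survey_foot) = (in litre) 2.959e+06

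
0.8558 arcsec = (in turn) 6.603e-07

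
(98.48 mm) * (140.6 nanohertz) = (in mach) 4.066e-11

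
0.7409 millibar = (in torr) 0.5557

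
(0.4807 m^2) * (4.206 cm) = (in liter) 20.22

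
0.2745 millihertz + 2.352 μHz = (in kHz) 2.769e-07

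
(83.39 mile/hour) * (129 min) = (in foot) 9.466e+05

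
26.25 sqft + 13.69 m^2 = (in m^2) 16.13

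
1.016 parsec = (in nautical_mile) 1.693e+13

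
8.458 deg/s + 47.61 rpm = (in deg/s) 294.1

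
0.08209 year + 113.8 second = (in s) 2.589e+06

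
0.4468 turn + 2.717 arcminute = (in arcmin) 9654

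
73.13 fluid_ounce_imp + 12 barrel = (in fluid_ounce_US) 6.458e+04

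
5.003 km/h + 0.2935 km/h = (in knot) 2.86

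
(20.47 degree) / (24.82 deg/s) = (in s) 0.8247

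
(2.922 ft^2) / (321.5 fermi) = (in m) 8.444e+11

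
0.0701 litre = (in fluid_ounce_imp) 2.467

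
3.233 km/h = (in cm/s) 89.81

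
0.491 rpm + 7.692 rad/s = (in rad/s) 7.743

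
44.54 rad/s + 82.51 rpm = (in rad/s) 53.18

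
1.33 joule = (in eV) 8.301e+18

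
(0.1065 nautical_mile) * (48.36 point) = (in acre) 0.0008315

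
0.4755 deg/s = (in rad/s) 0.008299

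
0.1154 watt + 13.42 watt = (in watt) 13.54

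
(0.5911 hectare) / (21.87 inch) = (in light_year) 1.125e-12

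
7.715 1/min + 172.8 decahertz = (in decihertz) 1.728e+04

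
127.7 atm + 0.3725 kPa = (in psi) 1877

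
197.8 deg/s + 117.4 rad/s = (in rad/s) 120.9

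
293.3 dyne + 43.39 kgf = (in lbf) 95.66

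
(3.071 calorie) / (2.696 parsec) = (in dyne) 1.545e-11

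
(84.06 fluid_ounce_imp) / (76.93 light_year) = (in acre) 8.109e-25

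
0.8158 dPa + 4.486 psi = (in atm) 0.3053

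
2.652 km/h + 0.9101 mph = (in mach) 0.003358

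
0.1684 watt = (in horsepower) 0.0002258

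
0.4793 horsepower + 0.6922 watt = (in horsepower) 0.4802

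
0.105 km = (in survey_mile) 0.06524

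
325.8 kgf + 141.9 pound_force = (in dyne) 3.826e+08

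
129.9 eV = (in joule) 2.081e-17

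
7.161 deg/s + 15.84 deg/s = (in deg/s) 23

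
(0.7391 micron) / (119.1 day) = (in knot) 1.396e-13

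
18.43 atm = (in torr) 1.401e+04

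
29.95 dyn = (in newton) 0.0002995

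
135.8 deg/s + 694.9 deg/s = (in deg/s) 830.7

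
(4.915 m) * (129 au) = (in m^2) 9.485e+13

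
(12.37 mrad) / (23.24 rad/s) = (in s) 0.0005323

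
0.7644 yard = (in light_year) 7.388e-17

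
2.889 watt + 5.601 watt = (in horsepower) 0.01139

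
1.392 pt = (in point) 1.392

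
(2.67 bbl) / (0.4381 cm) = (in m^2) 96.89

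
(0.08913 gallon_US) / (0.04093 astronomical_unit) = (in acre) 1.362e-17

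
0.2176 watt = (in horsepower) 0.0002918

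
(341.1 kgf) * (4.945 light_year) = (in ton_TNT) 3.74e+10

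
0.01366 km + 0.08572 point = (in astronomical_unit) 9.131e-11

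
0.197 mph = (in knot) 0.1712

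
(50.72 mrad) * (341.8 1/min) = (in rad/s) 0.2889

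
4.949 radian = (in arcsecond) 1.021e+06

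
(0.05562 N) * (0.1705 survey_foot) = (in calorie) 0.0006908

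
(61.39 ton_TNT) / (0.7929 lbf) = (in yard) 7.964e+10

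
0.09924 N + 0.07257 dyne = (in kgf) 0.01012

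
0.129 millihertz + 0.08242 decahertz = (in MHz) 8.243e-07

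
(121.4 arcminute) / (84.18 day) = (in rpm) 4.637e-08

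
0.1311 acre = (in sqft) 5711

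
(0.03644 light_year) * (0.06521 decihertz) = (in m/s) 2.248e+12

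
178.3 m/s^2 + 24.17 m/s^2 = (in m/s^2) 202.5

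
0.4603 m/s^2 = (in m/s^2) 0.4603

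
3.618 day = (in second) 3.126e+05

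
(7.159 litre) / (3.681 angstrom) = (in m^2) 1.945e+07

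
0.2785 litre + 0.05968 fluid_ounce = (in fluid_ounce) 9.477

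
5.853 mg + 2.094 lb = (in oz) 33.5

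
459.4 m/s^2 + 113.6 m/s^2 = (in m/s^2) 573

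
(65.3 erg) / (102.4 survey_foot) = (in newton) 2.092e-07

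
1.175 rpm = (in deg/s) 7.05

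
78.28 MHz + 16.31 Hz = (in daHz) 7.828e+06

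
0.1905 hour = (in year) 2.175e-05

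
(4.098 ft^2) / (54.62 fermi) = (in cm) 6.97e+14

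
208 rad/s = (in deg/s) 1.192e+04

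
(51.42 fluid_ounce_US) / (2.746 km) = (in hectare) 5.538e-11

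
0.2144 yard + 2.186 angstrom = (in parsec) 6.353e-18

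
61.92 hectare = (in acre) 153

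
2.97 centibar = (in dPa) 2.97e+04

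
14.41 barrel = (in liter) 2291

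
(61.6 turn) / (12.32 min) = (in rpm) 5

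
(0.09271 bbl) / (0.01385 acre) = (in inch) 0.01035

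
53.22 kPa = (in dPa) 5.322e+05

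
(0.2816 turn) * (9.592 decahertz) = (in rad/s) 169.7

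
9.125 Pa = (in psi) 0.001323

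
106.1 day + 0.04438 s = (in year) 0.2907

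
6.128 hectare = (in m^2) 6.128e+04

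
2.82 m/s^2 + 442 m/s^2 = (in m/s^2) 444.8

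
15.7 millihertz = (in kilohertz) 1.57e-05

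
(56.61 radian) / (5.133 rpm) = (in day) 0.001219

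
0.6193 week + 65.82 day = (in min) 1.01e+05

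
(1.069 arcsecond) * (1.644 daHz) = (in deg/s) 0.004882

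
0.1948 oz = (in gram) 5.522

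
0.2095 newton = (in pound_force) 0.0471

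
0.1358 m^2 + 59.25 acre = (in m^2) 2.398e+05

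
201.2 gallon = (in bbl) 4.79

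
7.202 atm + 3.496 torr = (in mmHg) 5477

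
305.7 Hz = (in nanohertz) 3.057e+11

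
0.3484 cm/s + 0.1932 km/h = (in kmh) 0.2057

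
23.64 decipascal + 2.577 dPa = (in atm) 2.587e-05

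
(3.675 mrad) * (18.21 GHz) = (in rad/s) 6.692e+07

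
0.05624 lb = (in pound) 0.05624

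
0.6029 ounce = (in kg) 0.01709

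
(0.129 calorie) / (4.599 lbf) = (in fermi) 2.638e+13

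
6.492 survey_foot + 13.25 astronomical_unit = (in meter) 1.982e+12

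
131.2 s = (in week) 0.0002169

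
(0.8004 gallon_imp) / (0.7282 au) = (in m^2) 3.34e-14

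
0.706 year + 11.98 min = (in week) 36.81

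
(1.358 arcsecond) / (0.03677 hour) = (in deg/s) 2.85e-06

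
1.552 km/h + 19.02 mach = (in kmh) 2.332e+04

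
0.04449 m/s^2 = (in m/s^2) 0.04449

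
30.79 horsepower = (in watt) 2.296e+04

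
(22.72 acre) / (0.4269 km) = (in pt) 6.105e+05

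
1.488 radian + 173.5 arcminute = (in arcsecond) 3.173e+05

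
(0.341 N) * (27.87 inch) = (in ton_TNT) 5.769e-11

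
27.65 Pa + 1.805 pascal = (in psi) 0.004272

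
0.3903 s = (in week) 6.453e-07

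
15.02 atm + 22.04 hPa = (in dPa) 1.524e+07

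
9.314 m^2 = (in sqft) 100.3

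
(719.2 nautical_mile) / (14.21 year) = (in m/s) 0.002972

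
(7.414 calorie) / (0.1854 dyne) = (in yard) 1.83e+07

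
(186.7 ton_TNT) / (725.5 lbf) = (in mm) 2.421e+11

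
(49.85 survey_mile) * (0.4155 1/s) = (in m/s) 3.333e+04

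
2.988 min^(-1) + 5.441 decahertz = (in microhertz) 5.446e+07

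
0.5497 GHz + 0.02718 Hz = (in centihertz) 5.497e+10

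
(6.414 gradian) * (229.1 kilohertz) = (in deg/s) 1.323e+06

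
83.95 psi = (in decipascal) 5.788e+06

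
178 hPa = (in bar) 0.178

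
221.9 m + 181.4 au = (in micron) 2.714e+19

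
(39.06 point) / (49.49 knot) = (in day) 6.264e-09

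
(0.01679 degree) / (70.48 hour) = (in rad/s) 1.155e-09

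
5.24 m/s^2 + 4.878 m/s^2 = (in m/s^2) 10.12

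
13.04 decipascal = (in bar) 1.304e-05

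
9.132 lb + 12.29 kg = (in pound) 36.23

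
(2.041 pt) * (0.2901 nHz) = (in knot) 4.06e-13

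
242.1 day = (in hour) 5810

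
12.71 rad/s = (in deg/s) 728.2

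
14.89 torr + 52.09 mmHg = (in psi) 1.295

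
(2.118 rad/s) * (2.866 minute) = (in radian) 364.2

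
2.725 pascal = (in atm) 2.689e-05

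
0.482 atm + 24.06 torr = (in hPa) 520.5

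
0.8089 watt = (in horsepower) 0.001085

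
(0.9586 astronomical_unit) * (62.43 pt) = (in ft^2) 3.4e+10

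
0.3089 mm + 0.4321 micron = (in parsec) 1.002e-20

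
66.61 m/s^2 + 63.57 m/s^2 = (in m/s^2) 130.2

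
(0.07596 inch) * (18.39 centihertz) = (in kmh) 0.001277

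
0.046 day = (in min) 66.24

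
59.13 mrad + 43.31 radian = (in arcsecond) 8.946e+06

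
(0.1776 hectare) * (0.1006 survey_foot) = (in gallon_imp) 1.198e+04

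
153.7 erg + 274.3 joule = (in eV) 1.712e+21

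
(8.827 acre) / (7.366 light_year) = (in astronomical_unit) 3.426e-24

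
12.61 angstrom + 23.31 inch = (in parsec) 1.919e-17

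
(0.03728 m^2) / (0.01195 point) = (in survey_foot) 2.901e+04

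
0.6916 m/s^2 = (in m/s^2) 0.6916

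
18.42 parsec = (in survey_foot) 1.865e+18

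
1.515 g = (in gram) 1.515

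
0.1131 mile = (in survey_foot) 597.2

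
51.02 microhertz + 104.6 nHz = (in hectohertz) 5.112e-07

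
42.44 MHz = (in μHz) 4.244e+13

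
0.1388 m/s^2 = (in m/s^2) 0.1388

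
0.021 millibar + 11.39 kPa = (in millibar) 113.9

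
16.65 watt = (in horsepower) 0.02233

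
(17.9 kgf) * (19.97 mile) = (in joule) 5.642e+06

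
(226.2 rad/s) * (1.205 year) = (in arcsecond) 1.773e+15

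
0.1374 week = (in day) 0.9618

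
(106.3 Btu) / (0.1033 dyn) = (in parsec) 3.519e-06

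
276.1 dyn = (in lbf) 0.0006207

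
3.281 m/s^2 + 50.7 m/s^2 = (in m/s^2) 53.98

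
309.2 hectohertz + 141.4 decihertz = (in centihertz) 3.093e+06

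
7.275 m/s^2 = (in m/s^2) 7.275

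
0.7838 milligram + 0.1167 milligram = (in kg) 9.005e-07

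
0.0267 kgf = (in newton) 0.2618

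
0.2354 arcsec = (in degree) 6.539e-05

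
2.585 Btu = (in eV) 1.702e+22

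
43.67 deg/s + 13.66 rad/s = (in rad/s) 14.42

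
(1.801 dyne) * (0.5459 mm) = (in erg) 0.09832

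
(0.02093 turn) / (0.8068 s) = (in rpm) 1.557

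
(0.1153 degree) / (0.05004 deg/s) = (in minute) 0.0384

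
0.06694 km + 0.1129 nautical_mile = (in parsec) 8.946e-15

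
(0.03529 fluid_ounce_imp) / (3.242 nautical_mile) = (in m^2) 1.67e-10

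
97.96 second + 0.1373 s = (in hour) 0.02725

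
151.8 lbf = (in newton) 675.2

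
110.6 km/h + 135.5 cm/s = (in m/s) 32.08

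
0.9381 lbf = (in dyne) 4.173e+05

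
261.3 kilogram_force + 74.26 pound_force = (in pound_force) 650.3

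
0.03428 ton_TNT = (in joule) 1.434e+08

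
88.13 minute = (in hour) 1.469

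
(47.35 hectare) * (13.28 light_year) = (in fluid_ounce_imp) 2.094e+27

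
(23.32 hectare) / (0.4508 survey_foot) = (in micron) 1.697e+12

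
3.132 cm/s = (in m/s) 0.03132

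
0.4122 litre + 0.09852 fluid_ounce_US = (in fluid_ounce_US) 14.04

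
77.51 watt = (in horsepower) 0.1039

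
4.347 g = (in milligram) 4347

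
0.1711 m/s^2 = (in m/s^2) 0.1711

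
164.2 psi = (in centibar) 1132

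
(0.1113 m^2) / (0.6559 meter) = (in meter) 0.1697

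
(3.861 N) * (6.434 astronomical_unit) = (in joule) 3.716e+12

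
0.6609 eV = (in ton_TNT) 2.531e-29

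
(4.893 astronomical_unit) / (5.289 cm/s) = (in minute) 2.307e+11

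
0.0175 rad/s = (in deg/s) 1.003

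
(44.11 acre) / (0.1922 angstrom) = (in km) 9.288e+12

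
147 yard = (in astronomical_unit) 8.985e-10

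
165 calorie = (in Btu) 0.6543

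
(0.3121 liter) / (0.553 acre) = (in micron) 0.1395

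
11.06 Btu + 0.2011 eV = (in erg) 1.167e+11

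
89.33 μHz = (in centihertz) 0.008933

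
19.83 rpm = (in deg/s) 119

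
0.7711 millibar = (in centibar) 0.07711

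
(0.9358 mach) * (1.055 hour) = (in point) 3.43e+09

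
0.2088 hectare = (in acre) 0.516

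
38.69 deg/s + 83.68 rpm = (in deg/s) 540.8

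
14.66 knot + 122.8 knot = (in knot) 137.5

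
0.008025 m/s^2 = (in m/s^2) 0.008025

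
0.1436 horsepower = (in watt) 107.1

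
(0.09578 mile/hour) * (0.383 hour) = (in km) 0.05904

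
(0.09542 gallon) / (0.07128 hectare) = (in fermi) 5.067e+08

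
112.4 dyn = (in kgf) 0.0001146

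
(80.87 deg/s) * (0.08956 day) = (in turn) 1738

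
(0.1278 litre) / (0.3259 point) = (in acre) 0.0002747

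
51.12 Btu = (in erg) 5.393e+11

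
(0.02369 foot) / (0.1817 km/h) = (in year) 4.537e-09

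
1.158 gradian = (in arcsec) 3752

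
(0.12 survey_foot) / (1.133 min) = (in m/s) 0.000538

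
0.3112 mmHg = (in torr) 0.3112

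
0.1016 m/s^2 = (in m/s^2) 0.1016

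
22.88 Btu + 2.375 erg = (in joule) 2.414e+04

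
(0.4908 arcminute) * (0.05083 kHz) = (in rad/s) 0.007257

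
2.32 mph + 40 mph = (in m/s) 18.92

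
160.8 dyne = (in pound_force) 0.0003615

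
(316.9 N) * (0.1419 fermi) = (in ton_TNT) 1.075e-23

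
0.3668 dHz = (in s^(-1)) 0.03668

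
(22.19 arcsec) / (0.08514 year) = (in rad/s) 4.007e-11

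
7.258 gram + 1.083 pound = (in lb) 1.099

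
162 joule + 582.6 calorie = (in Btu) 2.464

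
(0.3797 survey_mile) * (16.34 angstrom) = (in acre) 2.467e-10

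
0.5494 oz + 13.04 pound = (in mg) 5.93e+06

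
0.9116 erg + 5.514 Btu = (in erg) 5.818e+10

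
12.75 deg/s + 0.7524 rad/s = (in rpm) 9.31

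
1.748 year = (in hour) 1.531e+04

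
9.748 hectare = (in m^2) 9.748e+04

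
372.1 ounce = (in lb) 23.26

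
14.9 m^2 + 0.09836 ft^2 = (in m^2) 14.91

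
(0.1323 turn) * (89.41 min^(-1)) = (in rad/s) 1.239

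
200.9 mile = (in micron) 3.233e+11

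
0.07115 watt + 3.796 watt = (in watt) 3.867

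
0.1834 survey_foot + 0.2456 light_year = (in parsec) 0.0753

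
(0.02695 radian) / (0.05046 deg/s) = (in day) 0.0003542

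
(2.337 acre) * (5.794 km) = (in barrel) 3.447e+08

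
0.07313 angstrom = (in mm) 7.313e-09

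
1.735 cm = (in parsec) 5.623e-19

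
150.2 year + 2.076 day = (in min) 7.895e+07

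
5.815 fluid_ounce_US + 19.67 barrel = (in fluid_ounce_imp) 1.101e+05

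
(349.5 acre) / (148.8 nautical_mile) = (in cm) 513.2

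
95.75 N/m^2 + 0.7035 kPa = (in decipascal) 7992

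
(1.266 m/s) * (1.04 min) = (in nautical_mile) 0.04266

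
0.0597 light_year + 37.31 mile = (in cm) 5.648e+16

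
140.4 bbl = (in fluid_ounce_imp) 7.856e+05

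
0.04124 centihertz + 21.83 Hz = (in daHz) 2.183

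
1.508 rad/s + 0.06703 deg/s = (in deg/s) 86.47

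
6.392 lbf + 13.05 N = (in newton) 41.48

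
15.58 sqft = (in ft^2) 15.58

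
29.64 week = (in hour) 4980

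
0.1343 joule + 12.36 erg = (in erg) 1.343e+06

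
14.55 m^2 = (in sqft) 156.6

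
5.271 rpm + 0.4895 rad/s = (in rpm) 9.945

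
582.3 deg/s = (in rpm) 97.05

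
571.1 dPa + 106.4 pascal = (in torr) 1.226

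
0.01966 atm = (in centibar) 1.992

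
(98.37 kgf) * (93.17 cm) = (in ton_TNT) 2.148e-07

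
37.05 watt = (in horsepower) 0.04968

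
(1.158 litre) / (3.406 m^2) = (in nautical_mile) 1.836e-07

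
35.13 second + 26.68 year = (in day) 9738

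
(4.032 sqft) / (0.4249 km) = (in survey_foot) 0.002892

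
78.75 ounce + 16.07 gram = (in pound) 4.957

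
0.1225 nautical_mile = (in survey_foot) 744.3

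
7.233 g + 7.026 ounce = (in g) 206.4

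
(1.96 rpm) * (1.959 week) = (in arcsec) 5.016e+10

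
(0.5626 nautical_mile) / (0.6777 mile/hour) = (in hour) 0.9553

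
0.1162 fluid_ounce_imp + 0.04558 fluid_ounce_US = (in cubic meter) 4.65e-06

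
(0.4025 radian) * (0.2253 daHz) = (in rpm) 8.66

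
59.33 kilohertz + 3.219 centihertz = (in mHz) 5.933e+07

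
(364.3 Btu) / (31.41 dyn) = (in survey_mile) 7.604e+05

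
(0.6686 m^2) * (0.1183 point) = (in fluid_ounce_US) 0.9435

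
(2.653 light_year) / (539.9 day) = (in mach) 1.58e+06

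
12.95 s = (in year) 4.106e-07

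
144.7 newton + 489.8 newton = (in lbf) 142.6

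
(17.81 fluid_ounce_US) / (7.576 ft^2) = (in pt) 2.121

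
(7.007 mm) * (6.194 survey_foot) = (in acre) 3.269e-06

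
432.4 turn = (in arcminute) 9.34e+06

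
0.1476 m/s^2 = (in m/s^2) 0.1476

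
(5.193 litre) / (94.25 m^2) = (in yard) 6.026e-05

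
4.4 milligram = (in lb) 9.7e-06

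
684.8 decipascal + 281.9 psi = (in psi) 281.9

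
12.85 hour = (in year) 0.001467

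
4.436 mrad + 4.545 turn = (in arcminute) 9.819e+04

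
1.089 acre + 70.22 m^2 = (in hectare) 0.4477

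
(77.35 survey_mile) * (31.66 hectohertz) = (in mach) 1.157e+06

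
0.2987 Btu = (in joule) 315.1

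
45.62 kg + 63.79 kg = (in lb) 241.2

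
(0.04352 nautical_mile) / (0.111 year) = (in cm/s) 0.002303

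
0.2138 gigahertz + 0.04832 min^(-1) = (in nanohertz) 2.138e+17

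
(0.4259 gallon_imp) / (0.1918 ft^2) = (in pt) 308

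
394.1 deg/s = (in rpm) 65.68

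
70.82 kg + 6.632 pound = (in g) 7.383e+04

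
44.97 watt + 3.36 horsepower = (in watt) 2551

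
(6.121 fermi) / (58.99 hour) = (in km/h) 1.038e-19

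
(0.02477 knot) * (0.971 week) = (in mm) 7.483e+06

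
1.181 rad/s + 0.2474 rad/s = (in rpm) 13.64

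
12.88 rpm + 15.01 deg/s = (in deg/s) 92.29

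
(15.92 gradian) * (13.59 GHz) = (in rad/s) 3.398e+09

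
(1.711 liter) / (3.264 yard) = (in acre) 1.417e-07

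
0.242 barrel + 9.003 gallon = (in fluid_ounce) 2453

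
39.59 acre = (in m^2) 1.602e+05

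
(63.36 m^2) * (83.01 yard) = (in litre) 4.809e+06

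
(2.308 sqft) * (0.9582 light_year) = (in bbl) 1.223e+16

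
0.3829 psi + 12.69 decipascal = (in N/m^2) 2641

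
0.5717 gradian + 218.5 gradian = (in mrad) 3441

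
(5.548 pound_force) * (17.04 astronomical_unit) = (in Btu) 5.963e+10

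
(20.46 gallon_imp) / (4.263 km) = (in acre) 5.392e-09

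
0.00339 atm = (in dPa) 3435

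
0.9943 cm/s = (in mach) 2.92e-05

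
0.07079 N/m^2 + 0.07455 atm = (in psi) 1.096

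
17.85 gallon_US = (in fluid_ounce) 2285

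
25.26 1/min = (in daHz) 0.0421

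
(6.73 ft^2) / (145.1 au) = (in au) 1.925e-25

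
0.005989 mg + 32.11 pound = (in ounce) 513.8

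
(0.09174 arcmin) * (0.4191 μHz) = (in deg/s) 6.408e-10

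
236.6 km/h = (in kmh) 236.6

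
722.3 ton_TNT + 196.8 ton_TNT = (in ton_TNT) 919.1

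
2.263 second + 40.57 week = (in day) 284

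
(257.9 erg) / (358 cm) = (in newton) 7.204e-06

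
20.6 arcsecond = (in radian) 9.987e-05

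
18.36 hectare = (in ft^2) 1.976e+06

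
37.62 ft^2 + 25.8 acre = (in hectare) 10.44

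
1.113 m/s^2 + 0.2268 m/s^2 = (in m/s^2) 1.34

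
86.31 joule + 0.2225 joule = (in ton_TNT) 2.068e-08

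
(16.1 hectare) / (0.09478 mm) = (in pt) 4.815e+12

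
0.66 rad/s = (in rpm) 6.303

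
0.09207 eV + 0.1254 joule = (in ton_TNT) 2.997e-11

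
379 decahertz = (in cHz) 3.79e+05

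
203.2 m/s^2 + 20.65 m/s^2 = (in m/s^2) 223.8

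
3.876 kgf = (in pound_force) 8.545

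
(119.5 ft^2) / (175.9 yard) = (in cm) 6.902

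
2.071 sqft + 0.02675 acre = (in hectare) 0.01084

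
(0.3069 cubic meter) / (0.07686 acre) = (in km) 9.867e-07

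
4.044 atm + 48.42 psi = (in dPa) 7.436e+06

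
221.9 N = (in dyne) 2.219e+07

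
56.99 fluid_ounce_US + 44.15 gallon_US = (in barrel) 1.062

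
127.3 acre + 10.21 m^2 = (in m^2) 5.152e+05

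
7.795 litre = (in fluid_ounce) 263.6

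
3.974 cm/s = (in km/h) 0.1431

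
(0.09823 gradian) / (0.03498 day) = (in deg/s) 2.925e-05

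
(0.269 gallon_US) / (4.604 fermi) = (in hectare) 2.212e+07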